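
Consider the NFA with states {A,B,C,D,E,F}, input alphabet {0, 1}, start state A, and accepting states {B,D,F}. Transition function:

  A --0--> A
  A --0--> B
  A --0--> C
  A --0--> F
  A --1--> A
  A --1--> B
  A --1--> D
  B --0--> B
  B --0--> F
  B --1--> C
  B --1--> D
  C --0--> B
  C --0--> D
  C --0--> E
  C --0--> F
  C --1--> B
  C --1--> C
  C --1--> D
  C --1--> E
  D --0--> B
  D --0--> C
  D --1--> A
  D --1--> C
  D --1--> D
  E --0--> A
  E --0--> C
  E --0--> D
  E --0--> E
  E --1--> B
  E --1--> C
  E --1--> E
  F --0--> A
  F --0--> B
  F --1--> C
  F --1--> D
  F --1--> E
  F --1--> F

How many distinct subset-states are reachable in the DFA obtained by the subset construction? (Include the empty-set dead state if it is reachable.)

Start state of the DFA: {A}.
{A} --0--> {A,B,C,F}  [new]
{A} --1--> {A,B,D}  [new]
{A,B,C,F} --0--> {A,B,C,D,E,F}  [new]
{A,B,C,F} --1--> {A,B,C,D,E,F}  [seen]
{A,B,D} --0--> {A,B,C,F}  [seen]
{A,B,D} --1--> {A,B,C,D}  [new]
{A,B,C,D,E,F} --0--> {A,B,C,D,E,F}  [seen]
{A,B,C,D,E,F} --1--> {A,B,C,D,E,F}  [seen]
{A,B,C,D} --0--> {A,B,C,D,E,F}  [seen]
{A,B,C,D} --1--> {A,B,C,D,E}  [new]
{A,B,C,D,E} --0--> {A,B,C,D,E,F}  [seen]
{A,B,C,D,E} --1--> {A,B,C,D,E}  [seen]
Reachable DFA states: {A}, {A,B,C,F}, {A,B,D}, {A,B,C,D,E,F}, {A,B,C,D}, {A,B,C,D,E}.

6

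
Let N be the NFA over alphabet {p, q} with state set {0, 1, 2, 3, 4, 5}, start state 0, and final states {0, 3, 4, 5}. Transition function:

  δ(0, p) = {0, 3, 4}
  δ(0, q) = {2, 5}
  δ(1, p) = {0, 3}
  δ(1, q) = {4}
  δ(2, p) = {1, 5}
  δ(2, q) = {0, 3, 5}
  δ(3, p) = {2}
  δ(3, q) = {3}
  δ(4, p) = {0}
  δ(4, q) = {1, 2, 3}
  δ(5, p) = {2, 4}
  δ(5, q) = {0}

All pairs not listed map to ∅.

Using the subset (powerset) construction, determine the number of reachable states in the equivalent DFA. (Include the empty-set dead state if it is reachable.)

Start state of the DFA: {0}.
{0} --p--> {0, 3, 4}  [new]
{0} --q--> {2, 5}  [new]
{0, 3, 4} --p--> {0, 2, 3, 4}  [new]
{0, 3, 4} --q--> {1, 2, 3, 5}  [new]
{2, 5} --p--> {1, 2, 4, 5}  [new]
{2, 5} --q--> {0, 3, 5}  [new]
{0, 2, 3, 4} --p--> {0, 1, 2, 3, 4, 5}  [new]
{0, 2, 3, 4} --q--> {0, 1, 2, 3, 5}  [new]
{1, 2, 3, 5} --p--> {0, 1, 2, 3, 4, 5}  [seen]
{1, 2, 3, 5} --q--> {0, 3, 4, 5}  [new]
{1, 2, 4, 5} --p--> {0, 1, 2, 3, 4, 5}  [seen]
{1, 2, 4, 5} --q--> {0, 1, 2, 3, 4, 5}  [seen]
{0, 3, 5} --p--> {0, 2, 3, 4}  [seen]
{0, 3, 5} --q--> {0, 2, 3, 5}  [new]
{0, 1, 2, 3, 4, 5} --p--> {0, 1, 2, 3, 4, 5}  [seen]
{0, 1, 2, 3, 4, 5} --q--> {0, 1, 2, 3, 4, 5}  [seen]
{0, 1, 2, 3, 5} --p--> {0, 1, 2, 3, 4, 5}  [seen]
{0, 1, 2, 3, 5} --q--> {0, 2, 3, 4, 5}  [new]
{0, 3, 4, 5} --p--> {0, 2, 3, 4}  [seen]
{0, 3, 4, 5} --q--> {0, 1, 2, 3, 5}  [seen]
{0, 2, 3, 5} --p--> {0, 1, 2, 3, 4, 5}  [seen]
{0, 2, 3, 5} --q--> {0, 2, 3, 5}  [seen]
{0, 2, 3, 4, 5} --p--> {0, 1, 2, 3, 4, 5}  [seen]
{0, 2, 3, 4, 5} --q--> {0, 1, 2, 3, 5}  [seen]
Reachable DFA states: {0}, {0, 3, 4}, {2, 5}, {0, 2, 3, 4}, {1, 2, 3, 5}, {1, 2, 4, 5}, {0, 3, 5}, {0, 1, 2, 3, 4, 5}, {0, 1, 2, 3, 5}, {0, 3, 4, 5}, {0, 2, 3, 5}, {0, 2, 3, 4, 5}.

12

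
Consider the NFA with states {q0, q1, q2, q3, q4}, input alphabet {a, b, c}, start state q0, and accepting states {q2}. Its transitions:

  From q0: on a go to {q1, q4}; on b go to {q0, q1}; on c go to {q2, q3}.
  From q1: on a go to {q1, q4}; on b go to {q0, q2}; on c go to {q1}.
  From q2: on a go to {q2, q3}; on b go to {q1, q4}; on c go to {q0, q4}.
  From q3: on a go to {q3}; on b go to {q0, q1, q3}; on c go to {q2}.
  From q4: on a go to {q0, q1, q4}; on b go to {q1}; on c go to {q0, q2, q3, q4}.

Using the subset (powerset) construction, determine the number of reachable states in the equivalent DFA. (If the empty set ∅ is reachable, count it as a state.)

14

Start state of the DFA: {q0}.
{q0} --a--> {q1, q4}  [new]
{q0} --b--> {q0, q1}  [new]
{q0} --c--> {q2, q3}  [new]
{q1, q4} --a--> {q0, q1, q4}  [new]
{q1, q4} --b--> {q0, q1, q2}  [new]
{q1, q4} --c--> {q0, q1, q2, q3, q4}  [new]
{q0, q1} --a--> {q1, q4}  [seen]
{q0, q1} --b--> {q0, q1, q2}  [seen]
{q0, q1} --c--> {q1, q2, q3}  [new]
{q2, q3} --a--> {q2, q3}  [seen]
{q2, q3} --b--> {q0, q1, q3, q4}  [new]
{q2, q3} --c--> {q0, q2, q4}  [new]
{q0, q1, q4} --a--> {q0, q1, q4}  [seen]
{q0, q1, q4} --b--> {q0, q1, q2}  [seen]
{q0, q1, q4} --c--> {q0, q1, q2, q3, q4}  [seen]
{q0, q1, q2} --a--> {q1, q2, q3, q4}  [new]
{q0, q1, q2} --b--> {q0, q1, q2, q4}  [new]
{q0, q1, q2} --c--> {q0, q1, q2, q3, q4}  [seen]
{q0, q1, q2, q3, q4} --a--> {q0, q1, q2, q3, q4}  [seen]
{q0, q1, q2, q3, q4} --b--> {q0, q1, q2, q3, q4}  [seen]
{q0, q1, q2, q3, q4} --c--> {q0, q1, q2, q3, q4}  [seen]
{q1, q2, q3} --a--> {q1, q2, q3, q4}  [seen]
{q1, q2, q3} --b--> {q0, q1, q2, q3, q4}  [seen]
{q1, q2, q3} --c--> {q0, q1, q2, q4}  [seen]
{q0, q1, q3, q4} --a--> {q0, q1, q3, q4}  [seen]
{q0, q1, q3, q4} --b--> {q0, q1, q2, q3}  [new]
{q0, q1, q3, q4} --c--> {q0, q1, q2, q3, q4}  [seen]
{q0, q2, q4} --a--> {q0, q1, q2, q3, q4}  [seen]
{q0, q2, q4} --b--> {q0, q1, q4}  [seen]
{q0, q2, q4} --c--> {q0, q2, q3, q4}  [new]
{q1, q2, q3, q4} --a--> {q0, q1, q2, q3, q4}  [seen]
{q1, q2, q3, q4} --b--> {q0, q1, q2, q3, q4}  [seen]
{q1, q2, q3, q4} --c--> {q0, q1, q2, q3, q4}  [seen]
{q0, q1, q2, q4} --a--> {q0, q1, q2, q3, q4}  [seen]
{q0, q1, q2, q4} --b--> {q0, q1, q2, q4}  [seen]
{q0, q1, q2, q4} --c--> {q0, q1, q2, q3, q4}  [seen]
{q0, q1, q2, q3} --a--> {q1, q2, q3, q4}  [seen]
{q0, q1, q2, q3} --b--> {q0, q1, q2, q3, q4}  [seen]
{q0, q1, q2, q3} --c--> {q0, q1, q2, q3, q4}  [seen]
{q0, q2, q3, q4} --a--> {q0, q1, q2, q3, q4}  [seen]
{q0, q2, q3, q4} --b--> {q0, q1, q3, q4}  [seen]
{q0, q2, q3, q4} --c--> {q0, q2, q3, q4}  [seen]
Reachable DFA states: {q0}, {q1, q4}, {q0, q1}, {q2, q3}, {q0, q1, q4}, {q0, q1, q2}, {q0, q1, q2, q3, q4}, {q1, q2, q3}, {q0, q1, q3, q4}, {q0, q2, q4}, {q1, q2, q3, q4}, {q0, q1, q2, q4}, {q0, q1, q2, q3}, {q0, q2, q3, q4}.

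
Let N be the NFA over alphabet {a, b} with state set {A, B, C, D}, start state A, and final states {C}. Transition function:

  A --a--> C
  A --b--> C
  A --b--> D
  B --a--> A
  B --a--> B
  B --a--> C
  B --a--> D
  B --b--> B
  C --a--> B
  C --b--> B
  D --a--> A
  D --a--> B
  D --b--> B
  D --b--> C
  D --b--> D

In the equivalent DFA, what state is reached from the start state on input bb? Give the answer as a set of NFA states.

{B, C, D}

Start: {A}.
δ(A,b) = {C, D}.
Union: {C, D}.
After b: {C, D}.
δ(C,b) = {B}; δ(D,b) = {B, C, D}.
Union: {B, C, D}.
After b: {B, C, D}.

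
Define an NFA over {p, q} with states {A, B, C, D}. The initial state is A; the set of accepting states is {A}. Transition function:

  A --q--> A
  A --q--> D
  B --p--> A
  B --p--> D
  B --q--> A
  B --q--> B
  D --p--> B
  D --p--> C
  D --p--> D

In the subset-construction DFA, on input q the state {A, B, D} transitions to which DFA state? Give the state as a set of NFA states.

{A, B, D}

δ(A,q) = {A, D}; δ(B,q) = {A, B}; δ(D,q) = ∅.
Union: {A, B, D}.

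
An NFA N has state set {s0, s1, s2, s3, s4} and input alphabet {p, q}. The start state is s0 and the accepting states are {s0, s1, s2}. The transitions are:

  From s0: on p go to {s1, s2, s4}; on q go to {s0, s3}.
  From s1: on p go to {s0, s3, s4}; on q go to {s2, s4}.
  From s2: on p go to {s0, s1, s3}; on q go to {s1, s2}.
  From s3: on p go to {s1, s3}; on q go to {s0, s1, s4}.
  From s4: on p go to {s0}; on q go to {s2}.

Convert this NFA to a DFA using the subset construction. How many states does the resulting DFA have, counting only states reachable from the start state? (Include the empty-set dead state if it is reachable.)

7

Start state of the DFA: {s0}.
{s0} --p--> {s1, s2, s4}  [new]
{s0} --q--> {s0, s3}  [new]
{s1, s2, s4} --p--> {s0, s1, s3, s4}  [new]
{s1, s2, s4} --q--> {s1, s2, s4}  [seen]
{s0, s3} --p--> {s1, s2, s3, s4}  [new]
{s0, s3} --q--> {s0, s1, s3, s4}  [seen]
{s0, s1, s3, s4} --p--> {s0, s1, s2, s3, s4}  [new]
{s0, s1, s3, s4} --q--> {s0, s1, s2, s3, s4}  [seen]
{s1, s2, s3, s4} --p--> {s0, s1, s3, s4}  [seen]
{s1, s2, s3, s4} --q--> {s0, s1, s2, s4}  [new]
{s0, s1, s2, s3, s4} --p--> {s0, s1, s2, s3, s4}  [seen]
{s0, s1, s2, s3, s4} --q--> {s0, s1, s2, s3, s4}  [seen]
{s0, s1, s2, s4} --p--> {s0, s1, s2, s3, s4}  [seen]
{s0, s1, s2, s4} --q--> {s0, s1, s2, s3, s4}  [seen]
Reachable DFA states: {s0}, {s1, s2, s4}, {s0, s3}, {s0, s1, s3, s4}, {s1, s2, s3, s4}, {s0, s1, s2, s3, s4}, {s0, s1, s2, s4}.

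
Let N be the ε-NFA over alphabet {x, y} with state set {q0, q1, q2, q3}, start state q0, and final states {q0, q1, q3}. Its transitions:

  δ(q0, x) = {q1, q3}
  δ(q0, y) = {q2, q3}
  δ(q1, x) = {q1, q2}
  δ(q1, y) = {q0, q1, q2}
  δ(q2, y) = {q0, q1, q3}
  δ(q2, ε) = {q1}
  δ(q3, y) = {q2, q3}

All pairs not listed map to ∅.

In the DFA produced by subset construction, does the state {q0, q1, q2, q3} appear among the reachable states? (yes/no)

yes

Start state of the DFA: {q0} (ε-closure of the NFA start).
{q0} --x--> {q1, q3}  [new]
{q0} --y--> {q1, q2, q3}  [new]
{q1, q3} --x--> {q1, q2}  [new]
{q1, q3} --y--> {q0, q1, q2, q3}  [new]
{q1, q2, q3} --x--> {q1, q2}  [seen]
{q1, q2, q3} --y--> {q0, q1, q2, q3}  [seen]
{q1, q2} --x--> {q1, q2}  [seen]
{q1, q2} --y--> {q0, q1, q2, q3}  [seen]
{q0, q1, q2, q3} --x--> {q1, q2, q3}  [seen]
{q0, q1, q2, q3} --y--> {q0, q1, q2, q3}  [seen]
Reachable DFA states: {q0}, {q1, q3}, {q1, q2, q3}, {q1, q2}, {q0, q1, q2, q3}.
{q0, q1, q2, q3} is among them.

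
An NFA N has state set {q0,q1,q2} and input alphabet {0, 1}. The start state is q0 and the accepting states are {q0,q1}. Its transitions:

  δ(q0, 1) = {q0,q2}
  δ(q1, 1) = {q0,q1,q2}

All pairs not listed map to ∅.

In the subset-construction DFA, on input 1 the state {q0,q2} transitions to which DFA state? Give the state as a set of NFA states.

{q0,q2}

δ(q0,1) = {q0,q2}; δ(q2,1) = ∅.
Union: {q0,q2}.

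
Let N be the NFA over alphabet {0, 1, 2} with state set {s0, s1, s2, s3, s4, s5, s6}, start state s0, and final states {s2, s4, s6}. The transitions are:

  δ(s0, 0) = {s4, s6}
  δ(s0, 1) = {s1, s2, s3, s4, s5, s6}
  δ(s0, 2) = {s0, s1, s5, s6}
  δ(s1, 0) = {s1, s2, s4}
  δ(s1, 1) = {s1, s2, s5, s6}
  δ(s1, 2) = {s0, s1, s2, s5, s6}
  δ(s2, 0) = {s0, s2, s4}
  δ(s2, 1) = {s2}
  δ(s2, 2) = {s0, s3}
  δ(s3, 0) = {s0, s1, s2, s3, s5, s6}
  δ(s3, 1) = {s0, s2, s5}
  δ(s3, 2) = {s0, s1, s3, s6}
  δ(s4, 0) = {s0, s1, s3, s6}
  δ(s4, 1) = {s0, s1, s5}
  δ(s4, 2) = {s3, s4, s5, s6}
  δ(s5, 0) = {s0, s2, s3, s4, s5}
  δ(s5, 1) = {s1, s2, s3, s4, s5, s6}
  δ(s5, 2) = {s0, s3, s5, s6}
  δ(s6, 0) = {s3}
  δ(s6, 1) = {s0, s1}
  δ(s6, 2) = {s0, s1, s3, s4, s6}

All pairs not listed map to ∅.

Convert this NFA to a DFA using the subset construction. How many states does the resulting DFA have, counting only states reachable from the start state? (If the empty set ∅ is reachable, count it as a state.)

9

Start state of the DFA: {s0}.
{s0} --0--> {s4, s6}  [new]
{s0} --1--> {s1, s2, s3, s4, s5, s6}  [new]
{s0} --2--> {s0, s1, s5, s6}  [new]
{s4, s6} --0--> {s0, s1, s3, s6}  [new]
{s4, s6} --1--> {s0, s1, s5}  [new]
{s4, s6} --2--> {s0, s1, s3, s4, s5, s6}  [new]
{s1, s2, s3, s4, s5, s6} --0--> {s0, s1, s2, s3, s4, s5, s6}  [new]
{s1, s2, s3, s4, s5, s6} --1--> {s0, s1, s2, s3, s4, s5, s6}  [seen]
{s1, s2, s3, s4, s5, s6} --2--> {s0, s1, s2, s3, s4, s5, s6}  [seen]
{s0, s1, s5, s6} --0--> {s0, s1, s2, s3, s4, s5, s6}  [seen]
{s0, s1, s5, s6} --1--> {s0, s1, s2, s3, s4, s5, s6}  [seen]
{s0, s1, s5, s6} --2--> {s0, s1, s2, s3, s4, s5, s6}  [seen]
{s0, s1, s3, s6} --0--> {s0, s1, s2, s3, s4, s5, s6}  [seen]
{s0, s1, s3, s6} --1--> {s0, s1, s2, s3, s4, s5, s6}  [seen]
{s0, s1, s3, s6} --2--> {s0, s1, s2, s3, s4, s5, s6}  [seen]
{s0, s1, s5} --0--> {s0, s1, s2, s3, s4, s5, s6}  [seen]
{s0, s1, s5} --1--> {s1, s2, s3, s4, s5, s6}  [seen]
{s0, s1, s5} --2--> {s0, s1, s2, s3, s5, s6}  [new]
{s0, s1, s3, s4, s5, s6} --0--> {s0, s1, s2, s3, s4, s5, s6}  [seen]
{s0, s1, s3, s4, s5, s6} --1--> {s0, s1, s2, s3, s4, s5, s6}  [seen]
{s0, s1, s3, s4, s5, s6} --2--> {s0, s1, s2, s3, s4, s5, s6}  [seen]
{s0, s1, s2, s3, s4, s5, s6} --0--> {s0, s1, s2, s3, s4, s5, s6}  [seen]
{s0, s1, s2, s3, s4, s5, s6} --1--> {s0, s1, s2, s3, s4, s5, s6}  [seen]
{s0, s1, s2, s3, s4, s5, s6} --2--> {s0, s1, s2, s3, s4, s5, s6}  [seen]
{s0, s1, s2, s3, s5, s6} --0--> {s0, s1, s2, s3, s4, s5, s6}  [seen]
{s0, s1, s2, s3, s5, s6} --1--> {s0, s1, s2, s3, s4, s5, s6}  [seen]
{s0, s1, s2, s3, s5, s6} --2--> {s0, s1, s2, s3, s4, s5, s6}  [seen]
Reachable DFA states: {s0}, {s4, s6}, {s1, s2, s3, s4, s5, s6}, {s0, s1, s5, s6}, {s0, s1, s3, s6}, {s0, s1, s5}, {s0, s1, s3, s4, s5, s6}, {s0, s1, s2, s3, s4, s5, s6}, {s0, s1, s2, s3, s5, s6}.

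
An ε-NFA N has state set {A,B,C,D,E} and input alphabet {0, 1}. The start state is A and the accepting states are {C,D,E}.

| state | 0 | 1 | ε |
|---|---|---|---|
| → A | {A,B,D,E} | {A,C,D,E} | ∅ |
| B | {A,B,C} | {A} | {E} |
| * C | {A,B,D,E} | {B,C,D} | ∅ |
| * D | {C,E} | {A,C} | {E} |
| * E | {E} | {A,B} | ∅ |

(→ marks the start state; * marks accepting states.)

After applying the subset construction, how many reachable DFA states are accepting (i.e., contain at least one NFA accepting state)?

3

Start state of the DFA: {A} (ε-closure of the NFA start).
{A} --0--> {A,B,D,E}  [new]
{A} --1--> {A,C,D,E}  [new]
{A,B,D,E} --0--> {A,B,C,D,E}  [new]
{A,B,D,E} --1--> {A,B,C,D,E}  [seen]
{A,C,D,E} --0--> {A,B,C,D,E}  [seen]
{A,C,D,E} --1--> {A,B,C,D,E}  [seen]
{A,B,C,D,E} --0--> {A,B,C,D,E}  [seen]
{A,B,C,D,E} --1--> {A,B,C,D,E}  [seen]
Reachable DFA states: {A}, {A,B,D,E}, {A,C,D,E}, {A,B,C,D,E}.
Accepting DFA states (contain an NFA accepting state): {A,B,D,E}, {A,C,D,E}, {A,B,C,D,E}.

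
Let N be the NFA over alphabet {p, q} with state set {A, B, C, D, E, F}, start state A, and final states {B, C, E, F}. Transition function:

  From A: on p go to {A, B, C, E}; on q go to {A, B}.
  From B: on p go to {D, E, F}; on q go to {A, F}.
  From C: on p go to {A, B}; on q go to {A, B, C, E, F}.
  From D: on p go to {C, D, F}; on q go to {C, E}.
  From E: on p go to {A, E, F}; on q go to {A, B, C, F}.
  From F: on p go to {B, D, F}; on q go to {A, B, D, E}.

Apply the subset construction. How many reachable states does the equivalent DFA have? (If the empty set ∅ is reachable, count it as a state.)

7

Start state of the DFA: {A}.
{A} --p--> {A, B, C, E}  [new]
{A} --q--> {A, B}  [new]
{A, B, C, E} --p--> {A, B, C, D, E, F}  [new]
{A, B, C, E} --q--> {A, B, C, E, F}  [new]
{A, B} --p--> {A, B, C, D, E, F}  [seen]
{A, B} --q--> {A, B, F}  [new]
{A, B, C, D, E, F} --p--> {A, B, C, D, E, F}  [seen]
{A, B, C, D, E, F} --q--> {A, B, C, D, E, F}  [seen]
{A, B, C, E, F} --p--> {A, B, C, D, E, F}  [seen]
{A, B, C, E, F} --q--> {A, B, C, D, E, F}  [seen]
{A, B, F} --p--> {A, B, C, D, E, F}  [seen]
{A, B, F} --q--> {A, B, D, E, F}  [new]
{A, B, D, E, F} --p--> {A, B, C, D, E, F}  [seen]
{A, B, D, E, F} --q--> {A, B, C, D, E, F}  [seen]
Reachable DFA states: {A}, {A, B, C, E}, {A, B}, {A, B, C, D, E, F}, {A, B, C, E, F}, {A, B, F}, {A, B, D, E, F}.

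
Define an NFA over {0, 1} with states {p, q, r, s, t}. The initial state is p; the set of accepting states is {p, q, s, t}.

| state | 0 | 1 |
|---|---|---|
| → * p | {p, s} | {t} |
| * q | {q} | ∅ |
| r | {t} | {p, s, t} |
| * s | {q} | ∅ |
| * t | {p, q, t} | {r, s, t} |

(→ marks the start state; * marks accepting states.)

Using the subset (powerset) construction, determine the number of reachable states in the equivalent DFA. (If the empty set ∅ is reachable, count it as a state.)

8

Start state of the DFA: {p}.
{p} --0--> {p, s}  [new]
{p} --1--> {t}  [new]
{p, s} --0--> {p, q, s}  [new]
{p, s} --1--> {t}  [seen]
{t} --0--> {p, q, t}  [new]
{t} --1--> {r, s, t}  [new]
{p, q, s} --0--> {p, q, s}  [seen]
{p, q, s} --1--> {t}  [seen]
{p, q, t} --0--> {p, q, s, t}  [new]
{p, q, t} --1--> {r, s, t}  [seen]
{r, s, t} --0--> {p, q, t}  [seen]
{r, s, t} --1--> {p, r, s, t}  [new]
{p, q, s, t} --0--> {p, q, s, t}  [seen]
{p, q, s, t} --1--> {r, s, t}  [seen]
{p, r, s, t} --0--> {p, q, s, t}  [seen]
{p, r, s, t} --1--> {p, r, s, t}  [seen]
Reachable DFA states: {p}, {p, s}, {t}, {p, q, s}, {p, q, t}, {r, s, t}, {p, q, s, t}, {p, r, s, t}.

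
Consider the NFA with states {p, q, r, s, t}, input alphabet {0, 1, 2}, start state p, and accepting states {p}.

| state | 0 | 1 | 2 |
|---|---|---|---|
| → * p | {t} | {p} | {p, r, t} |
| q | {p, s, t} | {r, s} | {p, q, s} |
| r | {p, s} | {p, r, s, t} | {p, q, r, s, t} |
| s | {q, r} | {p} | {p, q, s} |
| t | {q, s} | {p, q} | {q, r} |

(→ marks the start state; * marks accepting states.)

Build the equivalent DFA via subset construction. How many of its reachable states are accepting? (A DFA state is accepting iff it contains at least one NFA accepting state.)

Start state of the DFA: {p}.
{p} --0--> {t}  [new]
{p} --1--> {p}  [seen]
{p} --2--> {p, r, t}  [new]
{t} --0--> {q, s}  [new]
{t} --1--> {p, q}  [new]
{t} --2--> {q, r}  [new]
{p, r, t} --0--> {p, q, s, t}  [new]
{p, r, t} --1--> {p, q, r, s, t}  [new]
{p, r, t} --2--> {p, q, r, s, t}  [seen]
{q, s} --0--> {p, q, r, s, t}  [seen]
{q, s} --1--> {p, r, s}  [new]
{q, s} --2--> {p, q, s}  [new]
{p, q} --0--> {p, s, t}  [new]
{p, q} --1--> {p, r, s}  [seen]
{p, q} --2--> {p, q, r, s, t}  [seen]
{q, r} --0--> {p, s, t}  [seen]
{q, r} --1--> {p, r, s, t}  [new]
{q, r} --2--> {p, q, r, s, t}  [seen]
{p, q, s, t} --0--> {p, q, r, s, t}  [seen]
{p, q, s, t} --1--> {p, q, r, s}  [new]
{p, q, s, t} --2--> {p, q, r, s, t}  [seen]
{p, q, r, s, t} --0--> {p, q, r, s, t}  [seen]
{p, q, r, s, t} --1--> {p, q, r, s, t}  [seen]
{p, q, r, s, t} --2--> {p, q, r, s, t}  [seen]
{p, r, s} --0--> {p, q, r, s, t}  [seen]
{p, r, s} --1--> {p, r, s, t}  [seen]
{p, r, s} --2--> {p, q, r, s, t}  [seen]
{p, q, s} --0--> {p, q, r, s, t}  [seen]
{p, q, s} --1--> {p, r, s}  [seen]
{p, q, s} --2--> {p, q, r, s, t}  [seen]
{p, s, t} --0--> {q, r, s, t}  [new]
{p, s, t} --1--> {p, q}  [seen]
{p, s, t} --2--> {p, q, r, s, t}  [seen]
{p, r, s, t} --0--> {p, q, r, s, t}  [seen]
{p, r, s, t} --1--> {p, q, r, s, t}  [seen]
{p, r, s, t} --2--> {p, q, r, s, t}  [seen]
{p, q, r, s} --0--> {p, q, r, s, t}  [seen]
{p, q, r, s} --1--> {p, r, s, t}  [seen]
{p, q, r, s} --2--> {p, q, r, s, t}  [seen]
{q, r, s, t} --0--> {p, q, r, s, t}  [seen]
{q, r, s, t} --1--> {p, q, r, s, t}  [seen]
{q, r, s, t} --2--> {p, q, r, s, t}  [seen]
Reachable DFA states: {p}, {t}, {p, r, t}, {q, s}, {p, q}, {q, r}, {p, q, s, t}, {p, q, r, s, t}, {p, r, s}, {p, q, s}, {p, s, t}, {p, r, s, t}, {p, q, r, s}, {q, r, s, t}.
Accepting DFA states (contain an NFA accepting state): {p}, {p, r, t}, {p, q}, {p, q, s, t}, {p, q, r, s, t}, {p, r, s}, {p, q, s}, {p, s, t}, {p, r, s, t}, {p, q, r, s}.

10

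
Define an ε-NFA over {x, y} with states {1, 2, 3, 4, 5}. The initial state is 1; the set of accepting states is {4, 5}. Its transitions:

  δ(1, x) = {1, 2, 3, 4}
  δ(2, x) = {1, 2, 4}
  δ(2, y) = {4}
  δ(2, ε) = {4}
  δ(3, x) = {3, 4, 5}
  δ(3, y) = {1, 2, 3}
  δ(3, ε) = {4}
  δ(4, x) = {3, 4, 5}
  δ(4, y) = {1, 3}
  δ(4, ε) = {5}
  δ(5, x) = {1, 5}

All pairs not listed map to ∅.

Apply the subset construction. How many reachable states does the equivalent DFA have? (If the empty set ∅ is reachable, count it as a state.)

Start state of the DFA: {1} (ε-closure of the NFA start).
{1} --x--> {1, 2, 3, 4, 5}  [new]
{1} --y--> ∅  [new]
{1, 2, 3, 4, 5} --x--> {1, 2, 3, 4, 5}  [seen]
{1, 2, 3, 4, 5} --y--> {1, 2, 3, 4, 5}  [seen]
∅ --x--> ∅  [seen]
∅ --y--> ∅  [seen]
Reachable DFA states: {1}, {1, 2, 3, 4, 5}, ∅.

3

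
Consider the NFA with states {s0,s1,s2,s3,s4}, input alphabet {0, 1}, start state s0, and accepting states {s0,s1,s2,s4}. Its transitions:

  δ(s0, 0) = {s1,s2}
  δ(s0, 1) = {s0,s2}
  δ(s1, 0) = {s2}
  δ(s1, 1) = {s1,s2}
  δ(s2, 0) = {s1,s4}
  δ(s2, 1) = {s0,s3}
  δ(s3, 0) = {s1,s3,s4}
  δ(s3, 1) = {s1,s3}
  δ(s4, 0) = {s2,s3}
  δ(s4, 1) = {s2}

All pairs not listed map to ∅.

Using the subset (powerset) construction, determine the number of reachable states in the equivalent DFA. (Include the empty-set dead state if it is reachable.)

7

Start state of the DFA: {s0}.
{s0} --0--> {s1,s2}  [new]
{s0} --1--> {s0,s2}  [new]
{s1,s2} --0--> {s1,s2,s4}  [new]
{s1,s2} --1--> {s0,s1,s2,s3}  [new]
{s0,s2} --0--> {s1,s2,s4}  [seen]
{s0,s2} --1--> {s0,s2,s3}  [new]
{s1,s2,s4} --0--> {s1,s2,s3,s4}  [new]
{s1,s2,s4} --1--> {s0,s1,s2,s3}  [seen]
{s0,s1,s2,s3} --0--> {s1,s2,s3,s4}  [seen]
{s0,s1,s2,s3} --1--> {s0,s1,s2,s3}  [seen]
{s0,s2,s3} --0--> {s1,s2,s3,s4}  [seen]
{s0,s2,s3} --1--> {s0,s1,s2,s3}  [seen]
{s1,s2,s3,s4} --0--> {s1,s2,s3,s4}  [seen]
{s1,s2,s3,s4} --1--> {s0,s1,s2,s3}  [seen]
Reachable DFA states: {s0}, {s1,s2}, {s0,s2}, {s1,s2,s4}, {s0,s1,s2,s3}, {s0,s2,s3}, {s1,s2,s3,s4}.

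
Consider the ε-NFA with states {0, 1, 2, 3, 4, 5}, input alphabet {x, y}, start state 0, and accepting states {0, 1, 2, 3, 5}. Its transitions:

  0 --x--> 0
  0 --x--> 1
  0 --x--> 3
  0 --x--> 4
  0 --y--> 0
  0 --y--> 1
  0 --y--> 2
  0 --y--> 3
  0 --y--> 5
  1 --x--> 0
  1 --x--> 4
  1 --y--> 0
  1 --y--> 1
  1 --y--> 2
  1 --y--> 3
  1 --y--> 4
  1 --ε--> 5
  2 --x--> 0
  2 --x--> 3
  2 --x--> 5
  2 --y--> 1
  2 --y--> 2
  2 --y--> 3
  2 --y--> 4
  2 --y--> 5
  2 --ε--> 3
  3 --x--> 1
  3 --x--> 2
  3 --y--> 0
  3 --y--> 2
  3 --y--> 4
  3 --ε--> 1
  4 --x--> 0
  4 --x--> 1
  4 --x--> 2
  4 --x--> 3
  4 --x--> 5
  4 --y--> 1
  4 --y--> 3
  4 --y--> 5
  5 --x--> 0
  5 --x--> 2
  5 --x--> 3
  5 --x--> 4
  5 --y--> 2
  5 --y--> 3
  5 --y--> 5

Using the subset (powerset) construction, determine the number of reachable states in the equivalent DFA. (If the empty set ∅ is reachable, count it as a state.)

Start state of the DFA: {0} (ε-closure of the NFA start).
{0} --x--> {0, 1, 3, 4, 5}  [new]
{0} --y--> {0, 1, 2, 3, 5}  [new]
{0, 1, 3, 4, 5} --x--> {0, 1, 2, 3, 4, 5}  [new]
{0, 1, 3, 4, 5} --y--> {0, 1, 2, 3, 4, 5}  [seen]
{0, 1, 2, 3, 5} --x--> {0, 1, 2, 3, 4, 5}  [seen]
{0, 1, 2, 3, 5} --y--> {0, 1, 2, 3, 4, 5}  [seen]
{0, 1, 2, 3, 4, 5} --x--> {0, 1, 2, 3, 4, 5}  [seen]
{0, 1, 2, 3, 4, 5} --y--> {0, 1, 2, 3, 4, 5}  [seen]
Reachable DFA states: {0}, {0, 1, 3, 4, 5}, {0, 1, 2, 3, 5}, {0, 1, 2, 3, 4, 5}.

4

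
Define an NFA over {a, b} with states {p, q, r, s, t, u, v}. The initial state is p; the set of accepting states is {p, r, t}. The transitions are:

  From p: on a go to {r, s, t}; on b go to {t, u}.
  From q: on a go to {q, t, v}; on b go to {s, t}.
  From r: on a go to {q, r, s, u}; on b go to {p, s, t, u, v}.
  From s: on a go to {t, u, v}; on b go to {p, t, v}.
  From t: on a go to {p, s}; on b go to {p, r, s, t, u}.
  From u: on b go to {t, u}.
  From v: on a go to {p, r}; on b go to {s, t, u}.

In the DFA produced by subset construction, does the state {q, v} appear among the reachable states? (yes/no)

no

Start state of the DFA: {p}.
{p} --a--> {r, s, t}  [new]
{p} --b--> {t, u}  [new]
{r, s, t} --a--> {p, q, r, s, t, u, v}  [new]
{r, s, t} --b--> {p, r, s, t, u, v}  [new]
{t, u} --a--> {p, s}  [new]
{t, u} --b--> {p, r, s, t, u}  [new]
{p, q, r, s, t, u, v} --a--> {p, q, r, s, t, u, v}  [seen]
{p, q, r, s, t, u, v} --b--> {p, r, s, t, u, v}  [seen]
{p, r, s, t, u, v} --a--> {p, q, r, s, t, u, v}  [seen]
{p, r, s, t, u, v} --b--> {p, r, s, t, u, v}  [seen]
{p, s} --a--> {r, s, t, u, v}  [new]
{p, s} --b--> {p, t, u, v}  [new]
{p, r, s, t, u} --a--> {p, q, r, s, t, u, v}  [seen]
{p, r, s, t, u} --b--> {p, r, s, t, u, v}  [seen]
{r, s, t, u, v} --a--> {p, q, r, s, t, u, v}  [seen]
{r, s, t, u, v} --b--> {p, r, s, t, u, v}  [seen]
{p, t, u, v} --a--> {p, r, s, t}  [new]
{p, t, u, v} --b--> {p, r, s, t, u}  [seen]
{p, r, s, t} --a--> {p, q, r, s, t, u, v}  [seen]
{p, r, s, t} --b--> {p, r, s, t, u, v}  [seen]
Reachable DFA states: {p}, {r, s, t}, {t, u}, {p, q, r, s, t, u, v}, {p, r, s, t, u, v}, {p, s}, {p, r, s, t, u}, {r, s, t, u, v}, {p, t, u, v}, {p, r, s, t}.
{q, v} is not among them.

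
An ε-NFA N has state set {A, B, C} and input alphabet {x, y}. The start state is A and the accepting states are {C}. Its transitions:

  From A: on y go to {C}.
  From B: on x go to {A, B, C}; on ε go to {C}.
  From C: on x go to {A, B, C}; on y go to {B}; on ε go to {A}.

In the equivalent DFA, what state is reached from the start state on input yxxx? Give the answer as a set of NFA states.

{A, B, C}

Start: {A}.
δ(A,y) = {C}.
Union: {C}.
ε-closure gives {A, C}.
After y: {A, C}.
δ(A,x) = ∅; δ(C,x) = {A, B, C}.
Union: {A, B, C}.
After x: {A, B, C}.
δ(A,x) = ∅; δ(B,x) = {A, B, C}; δ(C,x) = {A, B, C}.
Union: {A, B, C}.
After x: {A, B, C}.
δ(A,x) = ∅; δ(B,x) = {A, B, C}; δ(C,x) = {A, B, C}.
Union: {A, B, C}.
After x: {A, B, C}.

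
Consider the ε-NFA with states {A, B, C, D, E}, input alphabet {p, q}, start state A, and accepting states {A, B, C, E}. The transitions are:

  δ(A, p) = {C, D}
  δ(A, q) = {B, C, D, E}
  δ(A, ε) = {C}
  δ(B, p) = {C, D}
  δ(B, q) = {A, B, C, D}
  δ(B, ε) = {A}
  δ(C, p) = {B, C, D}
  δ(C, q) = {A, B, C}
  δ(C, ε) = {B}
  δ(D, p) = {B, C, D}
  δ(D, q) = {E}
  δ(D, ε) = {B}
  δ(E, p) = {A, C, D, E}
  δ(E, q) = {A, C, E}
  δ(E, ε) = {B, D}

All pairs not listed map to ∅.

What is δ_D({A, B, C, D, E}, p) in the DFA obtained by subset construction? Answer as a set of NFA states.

{A, B, C, D, E}

δ(A,p) = {C, D}; δ(B,p) = {C, D}; δ(C,p) = {B, C, D}; δ(D,p) = {B, C, D}; δ(E,p) = {A, C, D, E}.
Union: {A, B, C, D, E}.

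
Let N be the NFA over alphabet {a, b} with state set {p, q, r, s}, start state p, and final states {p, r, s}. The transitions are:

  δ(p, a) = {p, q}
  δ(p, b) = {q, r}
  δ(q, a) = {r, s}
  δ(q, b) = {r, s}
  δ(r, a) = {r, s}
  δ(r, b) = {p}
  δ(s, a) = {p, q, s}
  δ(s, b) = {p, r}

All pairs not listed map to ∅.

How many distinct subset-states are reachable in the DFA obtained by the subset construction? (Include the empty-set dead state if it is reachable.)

9

Start state of the DFA: {p}.
{p} --a--> {p, q}  [new]
{p} --b--> {q, r}  [new]
{p, q} --a--> {p, q, r, s}  [new]
{p, q} --b--> {q, r, s}  [new]
{q, r} --a--> {r, s}  [new]
{q, r} --b--> {p, r, s}  [new]
{p, q, r, s} --a--> {p, q, r, s}  [seen]
{p, q, r, s} --b--> {p, q, r, s}  [seen]
{q, r, s} --a--> {p, q, r, s}  [seen]
{q, r, s} --b--> {p, r, s}  [seen]
{r, s} --a--> {p, q, r, s}  [seen]
{r, s} --b--> {p, r}  [new]
{p, r, s} --a--> {p, q, r, s}  [seen]
{p, r, s} --b--> {p, q, r}  [new]
{p, r} --a--> {p, q, r, s}  [seen]
{p, r} --b--> {p, q, r}  [seen]
{p, q, r} --a--> {p, q, r, s}  [seen]
{p, q, r} --b--> {p, q, r, s}  [seen]
Reachable DFA states: {p}, {p, q}, {q, r}, {p, q, r, s}, {q, r, s}, {r, s}, {p, r, s}, {p, r}, {p, q, r}.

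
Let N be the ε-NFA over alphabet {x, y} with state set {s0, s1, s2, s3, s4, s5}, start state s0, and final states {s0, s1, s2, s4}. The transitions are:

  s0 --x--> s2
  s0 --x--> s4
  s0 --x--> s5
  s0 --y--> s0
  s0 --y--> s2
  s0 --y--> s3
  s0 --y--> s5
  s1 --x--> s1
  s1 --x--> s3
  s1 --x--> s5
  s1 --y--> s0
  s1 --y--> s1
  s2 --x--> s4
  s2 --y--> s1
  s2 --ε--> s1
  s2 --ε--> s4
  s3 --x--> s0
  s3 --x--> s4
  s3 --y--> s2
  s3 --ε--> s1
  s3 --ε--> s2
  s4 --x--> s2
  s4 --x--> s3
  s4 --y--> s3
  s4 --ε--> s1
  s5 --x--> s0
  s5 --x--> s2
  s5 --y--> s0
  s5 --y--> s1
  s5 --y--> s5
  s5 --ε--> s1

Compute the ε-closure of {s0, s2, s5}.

{s0, s1, s2, s4, s5}

Begin with {s0, s2, s5}.
s2 →ε {s1, s4}; add s1, s4.
ε-closure = {s0, s1, s2, s4, s5}.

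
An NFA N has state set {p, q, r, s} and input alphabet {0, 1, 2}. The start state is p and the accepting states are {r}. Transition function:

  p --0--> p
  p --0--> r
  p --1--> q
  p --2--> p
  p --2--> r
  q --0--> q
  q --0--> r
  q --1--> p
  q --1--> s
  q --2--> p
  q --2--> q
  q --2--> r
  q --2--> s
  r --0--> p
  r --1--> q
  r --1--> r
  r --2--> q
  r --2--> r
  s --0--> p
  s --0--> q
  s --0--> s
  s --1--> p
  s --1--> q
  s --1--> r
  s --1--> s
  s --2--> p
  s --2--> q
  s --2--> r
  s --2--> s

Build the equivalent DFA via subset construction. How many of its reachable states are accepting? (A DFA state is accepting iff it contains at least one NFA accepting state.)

4

Start state of the DFA: {p}.
{p} --0--> {p, r}  [new]
{p} --1--> {q}  [new]
{p} --2--> {p, r}  [seen]
{p, r} --0--> {p, r}  [seen]
{p, r} --1--> {q, r}  [new]
{p, r} --2--> {p, q, r}  [new]
{q} --0--> {q, r}  [seen]
{q} --1--> {p, s}  [new]
{q} --2--> {p, q, r, s}  [new]
{q, r} --0--> {p, q, r}  [seen]
{q, r} --1--> {p, q, r, s}  [seen]
{q, r} --2--> {p, q, r, s}  [seen]
{p, q, r} --0--> {p, q, r}  [seen]
{p, q, r} --1--> {p, q, r, s}  [seen]
{p, q, r} --2--> {p, q, r, s}  [seen]
{p, s} --0--> {p, q, r, s}  [seen]
{p, s} --1--> {p, q, r, s}  [seen]
{p, s} --2--> {p, q, r, s}  [seen]
{p, q, r, s} --0--> {p, q, r, s}  [seen]
{p, q, r, s} --1--> {p, q, r, s}  [seen]
{p, q, r, s} --2--> {p, q, r, s}  [seen]
Reachable DFA states: {p}, {p, r}, {q}, {q, r}, {p, q, r}, {p, s}, {p, q, r, s}.
Accepting DFA states (contain an NFA accepting state): {p, r}, {q, r}, {p, q, r}, {p, q, r, s}.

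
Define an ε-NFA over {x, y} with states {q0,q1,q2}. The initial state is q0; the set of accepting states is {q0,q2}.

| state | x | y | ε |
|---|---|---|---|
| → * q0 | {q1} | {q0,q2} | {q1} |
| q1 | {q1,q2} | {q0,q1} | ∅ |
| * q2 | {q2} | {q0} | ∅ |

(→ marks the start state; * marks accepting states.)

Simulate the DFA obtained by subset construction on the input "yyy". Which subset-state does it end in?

Start: {q0,q1}.
δ(q0,y) = {q0,q2}; δ(q1,y) = {q0,q1}.
Union: {q0,q1,q2}.
After y: {q0,q1,q2}.
δ(q0,y) = {q0,q2}; δ(q1,y) = {q0,q1}; δ(q2,y) = {q0}.
Union: {q0,q1,q2}.
After y: {q0,q1,q2}.
δ(q0,y) = {q0,q2}; δ(q1,y) = {q0,q1}; δ(q2,y) = {q0}.
Union: {q0,q1,q2}.
After y: {q0,q1,q2}.

{q0,q1,q2}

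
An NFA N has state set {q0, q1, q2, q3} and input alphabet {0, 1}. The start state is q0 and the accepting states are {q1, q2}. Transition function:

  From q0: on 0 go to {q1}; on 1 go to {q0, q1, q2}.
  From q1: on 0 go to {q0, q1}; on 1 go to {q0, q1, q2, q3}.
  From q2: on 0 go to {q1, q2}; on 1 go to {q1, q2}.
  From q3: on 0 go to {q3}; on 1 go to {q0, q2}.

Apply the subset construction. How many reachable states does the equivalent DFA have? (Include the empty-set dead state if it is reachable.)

Start state of the DFA: {q0}.
{q0} --0--> {q1}  [new]
{q0} --1--> {q0, q1, q2}  [new]
{q1} --0--> {q0, q1}  [new]
{q1} --1--> {q0, q1, q2, q3}  [new]
{q0, q1, q2} --0--> {q0, q1, q2}  [seen]
{q0, q1, q2} --1--> {q0, q1, q2, q3}  [seen]
{q0, q1} --0--> {q0, q1}  [seen]
{q0, q1} --1--> {q0, q1, q2, q3}  [seen]
{q0, q1, q2, q3} --0--> {q0, q1, q2, q3}  [seen]
{q0, q1, q2, q3} --1--> {q0, q1, q2, q3}  [seen]
Reachable DFA states: {q0}, {q1}, {q0, q1, q2}, {q0, q1}, {q0, q1, q2, q3}.

5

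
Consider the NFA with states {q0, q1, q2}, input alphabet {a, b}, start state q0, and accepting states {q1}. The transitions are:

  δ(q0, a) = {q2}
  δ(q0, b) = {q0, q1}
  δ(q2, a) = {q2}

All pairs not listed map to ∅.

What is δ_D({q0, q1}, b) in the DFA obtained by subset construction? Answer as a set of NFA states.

δ(q0,b) = {q0, q1}; δ(q1,b) = ∅.
Union: {q0, q1}.

{q0, q1}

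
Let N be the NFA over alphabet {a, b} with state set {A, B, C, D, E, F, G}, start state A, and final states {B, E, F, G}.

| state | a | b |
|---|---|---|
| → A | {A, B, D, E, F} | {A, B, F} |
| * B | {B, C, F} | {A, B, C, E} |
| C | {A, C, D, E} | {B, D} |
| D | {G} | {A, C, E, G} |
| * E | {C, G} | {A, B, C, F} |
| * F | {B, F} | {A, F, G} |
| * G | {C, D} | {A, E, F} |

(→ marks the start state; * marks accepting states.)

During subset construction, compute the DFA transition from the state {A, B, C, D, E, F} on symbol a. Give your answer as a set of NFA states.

δ(A,a) = {A, B, D, E, F}; δ(B,a) = {B, C, F}; δ(C,a) = {A, C, D, E}; δ(D,a) = {G}; δ(E,a) = {C, G}; δ(F,a) = {B, F}.
Union: {A, B, C, D, E, F, G}.

{A, B, C, D, E, F, G}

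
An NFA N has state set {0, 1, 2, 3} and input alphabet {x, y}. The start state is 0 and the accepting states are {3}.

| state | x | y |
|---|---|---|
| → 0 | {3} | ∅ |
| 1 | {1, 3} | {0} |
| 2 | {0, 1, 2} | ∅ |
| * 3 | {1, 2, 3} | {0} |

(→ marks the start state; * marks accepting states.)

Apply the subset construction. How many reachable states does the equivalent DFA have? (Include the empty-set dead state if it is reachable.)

5

Start state of the DFA: {0}.
{0} --x--> {3}  [new]
{0} --y--> ∅  [new]
{3} --x--> {1, 2, 3}  [new]
{3} --y--> {0}  [seen]
∅ --x--> ∅  [seen]
∅ --y--> ∅  [seen]
{1, 2, 3} --x--> {0, 1, 2, 3}  [new]
{1, 2, 3} --y--> {0}  [seen]
{0, 1, 2, 3} --x--> {0, 1, 2, 3}  [seen]
{0, 1, 2, 3} --y--> {0}  [seen]
Reachable DFA states: {0}, {3}, ∅, {1, 2, 3}, {0, 1, 2, 3}.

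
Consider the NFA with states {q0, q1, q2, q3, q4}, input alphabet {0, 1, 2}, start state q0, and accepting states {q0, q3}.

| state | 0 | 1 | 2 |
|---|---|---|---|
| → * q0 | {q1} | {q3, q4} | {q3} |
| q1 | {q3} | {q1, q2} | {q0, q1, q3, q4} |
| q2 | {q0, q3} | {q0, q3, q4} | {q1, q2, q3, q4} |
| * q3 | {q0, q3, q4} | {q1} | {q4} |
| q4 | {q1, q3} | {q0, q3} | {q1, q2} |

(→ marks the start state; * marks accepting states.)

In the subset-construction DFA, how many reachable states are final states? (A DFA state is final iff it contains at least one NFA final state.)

Start state of the DFA: {q0}.
{q0} --0--> {q1}  [new]
{q0} --1--> {q3, q4}  [new]
{q0} --2--> {q3}  [new]
{q1} --0--> {q3}  [seen]
{q1} --1--> {q1, q2}  [new]
{q1} --2--> {q0, q1, q3, q4}  [new]
{q3, q4} --0--> {q0, q1, q3, q4}  [seen]
{q3, q4} --1--> {q0, q1, q3}  [new]
{q3, q4} --2--> {q1, q2, q4}  [new]
{q3} --0--> {q0, q3, q4}  [new]
{q3} --1--> {q1}  [seen]
{q3} --2--> {q4}  [new]
{q1, q2} --0--> {q0, q3}  [new]
{q1, q2} --1--> {q0, q1, q2, q3, q4}  [new]
{q1, q2} --2--> {q0, q1, q2, q3, q4}  [seen]
{q0, q1, q3, q4} --0--> {q0, q1, q3, q4}  [seen]
{q0, q1, q3, q4} --1--> {q0, q1, q2, q3, q4}  [seen]
{q0, q1, q3, q4} --2--> {q0, q1, q2, q3, q4}  [seen]
{q0, q1, q3} --0--> {q0, q1, q3, q4}  [seen]
{q0, q1, q3} --1--> {q1, q2, q3, q4}  [new]
{q0, q1, q3} --2--> {q0, q1, q3, q4}  [seen]
{q1, q2, q4} --0--> {q0, q1, q3}  [seen]
{q1, q2, q4} --1--> {q0, q1, q2, q3, q4}  [seen]
{q1, q2, q4} --2--> {q0, q1, q2, q3, q4}  [seen]
{q0, q3, q4} --0--> {q0, q1, q3, q4}  [seen]
{q0, q3, q4} --1--> {q0, q1, q3, q4}  [seen]
{q0, q3, q4} --2--> {q1, q2, q3, q4}  [seen]
{q4} --0--> {q1, q3}  [new]
{q4} --1--> {q0, q3}  [seen]
{q4} --2--> {q1, q2}  [seen]
{q0, q3} --0--> {q0, q1, q3, q4}  [seen]
{q0, q3} --1--> {q1, q3, q4}  [new]
{q0, q3} --2--> {q3, q4}  [seen]
{q0, q1, q2, q3, q4} --0--> {q0, q1, q3, q4}  [seen]
{q0, q1, q2, q3, q4} --1--> {q0, q1, q2, q3, q4}  [seen]
{q0, q1, q2, q3, q4} --2--> {q0, q1, q2, q3, q4}  [seen]
{q1, q2, q3, q4} --0--> {q0, q1, q3, q4}  [seen]
{q1, q2, q3, q4} --1--> {q0, q1, q2, q3, q4}  [seen]
{q1, q2, q3, q4} --2--> {q0, q1, q2, q3, q4}  [seen]
{q1, q3} --0--> {q0, q3, q4}  [seen]
{q1, q3} --1--> {q1, q2}  [seen]
{q1, q3} --2--> {q0, q1, q3, q4}  [seen]
{q1, q3, q4} --0--> {q0, q1, q3, q4}  [seen]
{q1, q3, q4} --1--> {q0, q1, q2, q3}  [new]
{q1, q3, q4} --2--> {q0, q1, q2, q3, q4}  [seen]
{q0, q1, q2, q3} --0--> {q0, q1, q3, q4}  [seen]
{q0, q1, q2, q3} --1--> {q0, q1, q2, q3, q4}  [seen]
{q0, q1, q2, q3} --2--> {q0, q1, q2, q3, q4}  [seen]
Reachable DFA states: {q0}, {q1}, {q3, q4}, {q3}, {q1, q2}, {q0, q1, q3, q4}, {q0, q1, q3}, {q1, q2, q4}, {q0, q3, q4}, {q4}, {q0, q3}, {q0, q1, q2, q3, q4}, {q1, q2, q3, q4}, {q1, q3}, {q1, q3, q4}, {q0, q1, q2, q3}.
Accepting DFA states (contain an NFA accepting state): {q0}, {q3, q4}, {q3}, {q0, q1, q3, q4}, {q0, q1, q3}, {q0, q3, q4}, {q0, q3}, {q0, q1, q2, q3, q4}, {q1, q2, q3, q4}, {q1, q3}, {q1, q3, q4}, {q0, q1, q2, q3}.

12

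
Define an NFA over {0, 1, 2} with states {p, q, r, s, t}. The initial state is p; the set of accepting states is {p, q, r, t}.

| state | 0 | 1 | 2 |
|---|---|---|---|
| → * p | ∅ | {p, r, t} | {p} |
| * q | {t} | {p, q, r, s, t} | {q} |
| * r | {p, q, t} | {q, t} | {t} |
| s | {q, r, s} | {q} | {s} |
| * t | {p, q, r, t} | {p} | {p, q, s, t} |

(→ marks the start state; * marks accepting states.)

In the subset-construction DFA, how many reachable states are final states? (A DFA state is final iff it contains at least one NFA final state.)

5

Start state of the DFA: {p}.
{p} --0--> ∅  [new]
{p} --1--> {p, r, t}  [new]
{p} --2--> {p}  [seen]
∅ --0--> ∅  [seen]
∅ --1--> ∅  [seen]
∅ --2--> ∅  [seen]
{p, r, t} --0--> {p, q, r, t}  [new]
{p, r, t} --1--> {p, q, r, t}  [seen]
{p, r, t} --2--> {p, q, s, t}  [new]
{p, q, r, t} --0--> {p, q, r, t}  [seen]
{p, q, r, t} --1--> {p, q, r, s, t}  [new]
{p, q, r, t} --2--> {p, q, s, t}  [seen]
{p, q, s, t} --0--> {p, q, r, s, t}  [seen]
{p, q, s, t} --1--> {p, q, r, s, t}  [seen]
{p, q, s, t} --2--> {p, q, s, t}  [seen]
{p, q, r, s, t} --0--> {p, q, r, s, t}  [seen]
{p, q, r, s, t} --1--> {p, q, r, s, t}  [seen]
{p, q, r, s, t} --2--> {p, q, s, t}  [seen]
Reachable DFA states: {p}, ∅, {p, r, t}, {p, q, r, t}, {p, q, s, t}, {p, q, r, s, t}.
Accepting DFA states (contain an NFA accepting state): {p}, {p, r, t}, {p, q, r, t}, {p, q, s, t}, {p, q, r, s, t}.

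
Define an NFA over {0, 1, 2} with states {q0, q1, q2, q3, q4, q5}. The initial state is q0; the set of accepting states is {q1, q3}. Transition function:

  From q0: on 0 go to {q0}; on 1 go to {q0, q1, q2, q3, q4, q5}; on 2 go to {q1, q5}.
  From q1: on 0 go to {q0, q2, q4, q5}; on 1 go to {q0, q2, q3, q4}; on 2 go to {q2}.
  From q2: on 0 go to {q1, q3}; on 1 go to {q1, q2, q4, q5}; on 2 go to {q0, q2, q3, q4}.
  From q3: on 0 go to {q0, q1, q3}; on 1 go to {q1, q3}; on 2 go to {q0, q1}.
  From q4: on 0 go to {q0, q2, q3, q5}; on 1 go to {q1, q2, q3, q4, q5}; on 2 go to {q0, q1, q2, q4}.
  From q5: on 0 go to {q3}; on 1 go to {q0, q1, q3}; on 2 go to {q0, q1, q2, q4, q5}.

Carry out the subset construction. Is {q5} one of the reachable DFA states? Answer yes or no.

no

Start state of the DFA: {q0}.
{q0} --0--> {q0}  [seen]
{q0} --1--> {q0, q1, q2, q3, q4, q5}  [new]
{q0} --2--> {q1, q5}  [new]
{q0, q1, q2, q3, q4, q5} --0--> {q0, q1, q2, q3, q4, q5}  [seen]
{q0, q1, q2, q3, q4, q5} --1--> {q0, q1, q2, q3, q4, q5}  [seen]
{q0, q1, q2, q3, q4, q5} --2--> {q0, q1, q2, q3, q4, q5}  [seen]
{q1, q5} --0--> {q0, q2, q3, q4, q5}  [new]
{q1, q5} --1--> {q0, q1, q2, q3, q4}  [new]
{q1, q5} --2--> {q0, q1, q2, q4, q5}  [new]
{q0, q2, q3, q4, q5} --0--> {q0, q1, q2, q3, q5}  [new]
{q0, q2, q3, q4, q5} --1--> {q0, q1, q2, q3, q4, q5}  [seen]
{q0, q2, q3, q4, q5} --2--> {q0, q1, q2, q3, q4, q5}  [seen]
{q0, q1, q2, q3, q4} --0--> {q0, q1, q2, q3, q4, q5}  [seen]
{q0, q1, q2, q3, q4} --1--> {q0, q1, q2, q3, q4, q5}  [seen]
{q0, q1, q2, q3, q4} --2--> {q0, q1, q2, q3, q4, q5}  [seen]
{q0, q1, q2, q4, q5} --0--> {q0, q1, q2, q3, q4, q5}  [seen]
{q0, q1, q2, q4, q5} --1--> {q0, q1, q2, q3, q4, q5}  [seen]
{q0, q1, q2, q4, q5} --2--> {q0, q1, q2, q3, q4, q5}  [seen]
{q0, q1, q2, q3, q5} --0--> {q0, q1, q2, q3, q4, q5}  [seen]
{q0, q1, q2, q3, q5} --1--> {q0, q1, q2, q3, q4, q5}  [seen]
{q0, q1, q2, q3, q5} --2--> {q0, q1, q2, q3, q4, q5}  [seen]
Reachable DFA states: {q0}, {q0, q1, q2, q3, q4, q5}, {q1, q5}, {q0, q2, q3, q4, q5}, {q0, q1, q2, q3, q4}, {q0, q1, q2, q4, q5}, {q0, q1, q2, q3, q5}.
{q5} is not among them.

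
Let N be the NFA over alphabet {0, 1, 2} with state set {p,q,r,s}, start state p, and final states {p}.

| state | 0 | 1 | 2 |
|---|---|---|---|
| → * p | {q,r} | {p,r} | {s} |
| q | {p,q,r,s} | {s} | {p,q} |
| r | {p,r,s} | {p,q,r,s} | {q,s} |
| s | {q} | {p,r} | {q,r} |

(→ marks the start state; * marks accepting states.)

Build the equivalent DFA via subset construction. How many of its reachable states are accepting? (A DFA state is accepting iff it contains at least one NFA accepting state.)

Start state of the DFA: {p}.
{p} --0--> {q,r}  [new]
{p} --1--> {p,r}  [new]
{p} --2--> {s}  [new]
{q,r} --0--> {p,q,r,s}  [new]
{q,r} --1--> {p,q,r,s}  [seen]
{q,r} --2--> {p,q,s}  [new]
{p,r} --0--> {p,q,r,s}  [seen]
{p,r} --1--> {p,q,r,s}  [seen]
{p,r} --2--> {q,s}  [new]
{s} --0--> {q}  [new]
{s} --1--> {p,r}  [seen]
{s} --2--> {q,r}  [seen]
{p,q,r,s} --0--> {p,q,r,s}  [seen]
{p,q,r,s} --1--> {p,q,r,s}  [seen]
{p,q,r,s} --2--> {p,q,r,s}  [seen]
{p,q,s} --0--> {p,q,r,s}  [seen]
{p,q,s} --1--> {p,r,s}  [new]
{p,q,s} --2--> {p,q,r,s}  [seen]
{q,s} --0--> {p,q,r,s}  [seen]
{q,s} --1--> {p,r,s}  [seen]
{q,s} --2--> {p,q,r}  [new]
{q} --0--> {p,q,r,s}  [seen]
{q} --1--> {s}  [seen]
{q} --2--> {p,q}  [new]
{p,r,s} --0--> {p,q,r,s}  [seen]
{p,r,s} --1--> {p,q,r,s}  [seen]
{p,r,s} --2--> {q,r,s}  [new]
{p,q,r} --0--> {p,q,r,s}  [seen]
{p,q,r} --1--> {p,q,r,s}  [seen]
{p,q,r} --2--> {p,q,s}  [seen]
{p,q} --0--> {p,q,r,s}  [seen]
{p,q} --1--> {p,r,s}  [seen]
{p,q} --2--> {p,q,s}  [seen]
{q,r,s} --0--> {p,q,r,s}  [seen]
{q,r,s} --1--> {p,q,r,s}  [seen]
{q,r,s} --2--> {p,q,r,s}  [seen]
Reachable DFA states: {p}, {q,r}, {p,r}, {s}, {p,q,r,s}, {p,q,s}, {q,s}, {q}, {p,r,s}, {p,q,r}, {p,q}, {q,r,s}.
Accepting DFA states (contain an NFA accepting state): {p}, {p,r}, {p,q,r,s}, {p,q,s}, {p,r,s}, {p,q,r}, {p,q}.

7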